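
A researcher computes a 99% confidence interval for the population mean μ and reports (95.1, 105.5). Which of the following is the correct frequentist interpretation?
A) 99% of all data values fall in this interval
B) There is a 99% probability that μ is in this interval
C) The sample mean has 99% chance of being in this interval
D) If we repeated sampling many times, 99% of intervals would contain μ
D

A) Wrong — a CI is about the parameter μ, not individual data values.
B) Wrong — μ is fixed; the randomness lives in the interval, not in μ.
C) Wrong — x̄ is observed and sits in the interval by construction.
D) Correct — this is the frequentist long-run coverage interpretation.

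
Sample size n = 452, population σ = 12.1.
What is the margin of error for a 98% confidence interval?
Margin of error = 1.32

Margin of error = z* · σ/√n
= 2.326 · 12.1/√452
= 2.326 · 12.1/21.2603
= 1.32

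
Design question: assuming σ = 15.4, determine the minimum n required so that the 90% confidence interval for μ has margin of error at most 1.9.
n ≥ 178

For margin E ≤ 1.9:
n ≥ (z* · σ / E)²
n ≥ (1.645 · 15.4 / 1.9)²
n ≥ 177.77

Minimum n = 178 (rounding up)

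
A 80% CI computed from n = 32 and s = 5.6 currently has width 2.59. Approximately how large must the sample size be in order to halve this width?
n ≈ 128

CI width ∝ 1/√n
To reduce width by factor 2, need √n to grow by 2 → need 2² = 4 times as many samples.

Current: n = 32, width = 2.59
New: n = 128, width ≈ 1.28

Width reduced by factor of 2.59/1.28 = 2.02.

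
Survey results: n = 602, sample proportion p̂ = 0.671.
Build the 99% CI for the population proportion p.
(0.622, 0.720)

Proportion CI:
SE = √(p̂(1-p̂)/n) = √(0.671 · 0.329 / 602) = 0.01915

z* = 2.576
Margin = z* · SE = 2.576 · 0.01915 = 0.0493

CI: 0.671 ± 0.0493 = (0.622, 0.720)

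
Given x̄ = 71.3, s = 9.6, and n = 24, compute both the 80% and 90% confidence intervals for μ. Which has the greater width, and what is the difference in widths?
90% CI is wider by 1.55

df = 23
80% CI: t* = 1.319, (68.72, 73.88), width = 2 · t* · s/√n = 5.17
90% CI: t* = 1.714, (67.94, 74.66), width = 2 · t* · s/√n = 6.72

The 90% CI is wider by 6.72 - 5.17 = 1.55.
Higher confidence requires a wider interval.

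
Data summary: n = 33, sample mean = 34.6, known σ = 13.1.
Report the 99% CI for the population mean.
(28.73, 40.47)

z-interval (σ known):
z* = 2.576 for 99% confidence

Margin of error = z* · σ/√n = 2.576 · 13.1/√33 = 5.87

CI: (34.6 - 5.87, 34.6 + 5.87) = (28.73, 40.47)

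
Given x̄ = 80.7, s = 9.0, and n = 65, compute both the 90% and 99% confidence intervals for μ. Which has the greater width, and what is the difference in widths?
99% CI is wider by 2.20

df = 64
90% CI: t* = 1.669, (78.84, 82.56), width = 2 · t* · s/√n = 3.73
99% CI: t* = 2.655, (77.74, 83.66), width = 2 · t* · s/√n = 5.93

The 99% CI is wider by 5.93 - 3.73 = 2.20.
Higher confidence requires a wider interval.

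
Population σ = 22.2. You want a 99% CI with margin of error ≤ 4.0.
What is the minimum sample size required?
n ≥ 205

For margin E ≤ 4.0:
n ≥ (z* · σ / E)²
n ≥ (2.576 · 22.2 / 4.0)²
n ≥ 204.40

Minimum n = 205 (rounding up)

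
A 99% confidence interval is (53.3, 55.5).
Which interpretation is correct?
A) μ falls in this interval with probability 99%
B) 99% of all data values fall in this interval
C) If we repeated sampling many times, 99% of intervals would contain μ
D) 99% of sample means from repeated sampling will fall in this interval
C

A) Wrong — μ is fixed; the randomness lives in the interval, not in μ.
B) Wrong — a CI is about the parameter μ, not individual data values.
C) Correct — this is the frequentist long-run coverage interpretation.
D) Wrong — coverage applies to intervals containing μ, not to future x̄ values.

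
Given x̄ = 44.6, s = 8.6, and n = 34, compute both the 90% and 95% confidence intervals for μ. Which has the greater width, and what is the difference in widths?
95% CI is wider by 1.01

df = 33
90% CI: t* = 1.692, (42.10, 47.10), width = 2 · t* · s/√n = 4.99
95% CI: t* = 2.035, (41.60, 47.60), width = 2 · t* · s/√n = 6.00

The 95% CI is wider by 6.00 - 4.99 = 1.01.
Higher confidence requires a wider interval.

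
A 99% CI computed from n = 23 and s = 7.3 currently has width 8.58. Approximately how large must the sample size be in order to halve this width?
n ≈ 92

CI width ∝ 1/√n
To reduce width by factor 2, need √n to grow by 2 → need 2² = 4 times as many samples.

Current: n = 23, width = 8.58
New: n = 92, width ≈ 4.00

Width reduced by factor of 8.58/4.00 = 2.15.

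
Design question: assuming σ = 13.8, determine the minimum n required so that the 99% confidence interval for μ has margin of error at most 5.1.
n ≥ 49

For margin E ≤ 5.1:
n ≥ (z* · σ / E)²
n ≥ (2.576 · 13.8 / 5.1)²
n ≥ 48.59

Minimum n = 49 (rounding up)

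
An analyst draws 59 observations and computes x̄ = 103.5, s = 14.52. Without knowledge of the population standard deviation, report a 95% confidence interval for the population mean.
(99.72, 107.28)

t-interval (σ unknown):
df = n - 1 = 58
t* = 2.002 for 95% confidence

Margin of error = t* · s/√n = 2.002 · 14.52/√59 = 3.78

CI: (99.72, 107.28)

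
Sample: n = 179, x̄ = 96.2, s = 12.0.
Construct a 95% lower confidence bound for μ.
μ ≥ 94.72

Lower bound (one-sided):
t* = 1.653 (one-sided for 95%)
Lower bound = x̄ - t* · s/√n = 96.2 - 1.653 · 12.0/√179 = 94.72

We are 95% confident that μ ≥ 94.72.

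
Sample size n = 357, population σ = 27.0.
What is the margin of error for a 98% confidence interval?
Margin of error = 3.32

Margin of error = z* · σ/√n
= 2.326 · 27.0/√357
= 2.326 · 27.0/18.8944
= 3.32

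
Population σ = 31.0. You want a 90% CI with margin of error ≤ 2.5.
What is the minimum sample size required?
n ≥ 417

For margin E ≤ 2.5:
n ≥ (z* · σ / E)²
n ≥ (1.645 · 31.0 / 2.5)²
n ≥ 416.08

Minimum n = 417 (rounding up)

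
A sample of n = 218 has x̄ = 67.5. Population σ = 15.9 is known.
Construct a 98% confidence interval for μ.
(65.00, 70.00)

z-interval (σ known):
z* = 2.326 for 98% confidence

Margin of error = z* · σ/√n = 2.326 · 15.9/√218 = 2.50

CI: (67.5 - 2.50, 67.5 + 2.50) = (65.00, 70.00)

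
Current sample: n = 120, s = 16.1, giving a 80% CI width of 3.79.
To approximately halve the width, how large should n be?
n ≈ 480

CI width ∝ 1/√n
To reduce width by factor 2, need √n to grow by 2 → need 2² = 4 times as many samples.

Current: n = 120, width = 3.79
New: n = 480, width ≈ 1.89

Width reduced by factor of 3.79/1.89 = 2.01.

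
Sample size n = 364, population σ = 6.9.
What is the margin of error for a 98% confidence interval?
Margin of error = 0.84

Margin of error = z* · σ/√n
= 2.326 · 6.9/√364
= 2.326 · 6.9/19.0788
= 0.84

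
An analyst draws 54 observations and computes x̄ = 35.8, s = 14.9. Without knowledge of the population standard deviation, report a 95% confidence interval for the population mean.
(31.73, 39.87)

t-interval (σ unknown):
df = n - 1 = 53
t* = 2.006 for 95% confidence

Margin of error = t* · s/√n = 2.006 · 14.9/√54 = 4.07

CI: (31.73, 39.87)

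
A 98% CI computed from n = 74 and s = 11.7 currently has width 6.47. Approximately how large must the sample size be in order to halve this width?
n ≈ 296

CI width ∝ 1/√n
To reduce width by factor 2, need √n to grow by 2 → need 2² = 4 times as many samples.

Current: n = 74, width = 6.47
New: n = 296, width ≈ 3.18

Width reduced by factor of 6.47/3.18 = 2.03.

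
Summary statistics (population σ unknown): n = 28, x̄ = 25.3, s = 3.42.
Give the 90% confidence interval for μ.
(24.20, 26.40)

t-interval (σ unknown):
df = n - 1 = 27
t* = 1.703 for 90% confidence

Margin of error = t* · s/√n = 1.703 · 3.42/√28 = 1.10

CI: (24.20, 26.40)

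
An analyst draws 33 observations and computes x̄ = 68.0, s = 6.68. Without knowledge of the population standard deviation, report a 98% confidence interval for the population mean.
(65.15, 70.85)

t-interval (σ unknown):
df = n - 1 = 32
t* = 2.449 for 98% confidence

Margin of error = t* · s/√n = 2.449 · 6.68/√33 = 2.85

CI: (65.15, 70.85)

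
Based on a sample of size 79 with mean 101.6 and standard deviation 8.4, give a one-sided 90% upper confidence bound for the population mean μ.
μ ≤ 102.82

Upper bound (one-sided):
t* = 1.292 (one-sided for 90%)
Upper bound = x̄ + t* · s/√n = 101.6 + 1.292 · 8.4/√79 = 102.82

We are 90% confident that μ ≤ 102.82.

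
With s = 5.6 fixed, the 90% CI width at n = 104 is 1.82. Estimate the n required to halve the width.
n ≈ 416

CI width ∝ 1/√n
To reduce width by factor 2, need √n to grow by 2 → need 2² = 4 times as many samples.

Current: n = 104, width = 1.82
New: n = 416, width ≈ 0.91

Width reduced by factor of 1.82/0.91 = 2.00.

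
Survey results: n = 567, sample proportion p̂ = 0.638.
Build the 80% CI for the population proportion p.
(0.612, 0.664)

Proportion CI:
SE = √(p̂(1-p̂)/n) = √(0.638 · 0.362 / 567) = 0.02018

z* = 1.282
Margin = z* · SE = 1.282 · 0.02018 = 0.0259

CI: 0.638 ± 0.0259 = (0.612, 0.664)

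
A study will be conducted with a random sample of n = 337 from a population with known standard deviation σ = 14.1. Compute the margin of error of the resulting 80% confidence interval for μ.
Margin of error = 0.98

Margin of error = z* · σ/√n
= 1.282 · 14.1/√337
= 1.282 · 14.1/18.3576
= 0.98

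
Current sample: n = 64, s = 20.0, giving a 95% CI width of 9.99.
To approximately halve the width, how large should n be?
n ≈ 256

CI width ∝ 1/√n
To reduce width by factor 2, need √n to grow by 2 → need 2² = 4 times as many samples.

Current: n = 64, width = 9.99
New: n = 256, width ≈ 4.92

Width reduced by factor of 9.99/4.92 = 2.03.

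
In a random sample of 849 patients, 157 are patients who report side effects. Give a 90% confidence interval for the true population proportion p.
(0.163, 0.207)

Proportion CI:
p̂ = 157/849 = 0.18492
SE = √(p̂(1-p̂)/n) = √(0.18492 · 0.81508 / 849) = 0.01332

z* = 1.645
Margin = z* · SE = 1.645 · 0.01332 = 0.0219

CI: 0.18492 ± 0.0219 = (0.163, 0.207)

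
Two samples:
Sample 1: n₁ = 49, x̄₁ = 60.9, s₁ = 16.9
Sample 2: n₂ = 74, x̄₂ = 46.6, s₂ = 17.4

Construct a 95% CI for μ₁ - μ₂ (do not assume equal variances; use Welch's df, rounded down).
(8.05, 20.55)

Difference: x̄₁ - x̄₂ = 14.30
SE = √(s₁²/n₁ + s₂²/n₂) = √(16.9²/49 + 17.4²/74) = 3.1496
df = 105.01 → 105 (Welch–Satterthwaite, rounded down)
t* = 1.983

CI: 14.30 ± 1.983 · 3.1496 = 14.30 ± 6.25 = (8.05, 20.55)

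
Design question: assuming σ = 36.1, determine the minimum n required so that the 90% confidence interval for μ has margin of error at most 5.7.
n ≥ 109

For margin E ≤ 5.7:
n ≥ (z* · σ / E)²
n ≥ (1.645 · 36.1 / 5.7)²
n ≥ 108.54

Minimum n = 109 (rounding up)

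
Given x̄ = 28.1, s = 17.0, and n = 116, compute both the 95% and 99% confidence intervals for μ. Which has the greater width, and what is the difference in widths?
99% CI is wider by 2.02

df = 115
95% CI: t* = 1.981, (24.97, 31.23), width = 2 · t* · s/√n = 6.25
99% CI: t* = 2.619, (23.97, 32.23), width = 2 · t* · s/√n = 8.27

The 99% CI is wider by 8.27 - 6.25 = 2.02.
Higher confidence requires a wider interval.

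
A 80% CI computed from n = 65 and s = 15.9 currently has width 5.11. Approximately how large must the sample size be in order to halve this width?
n ≈ 260

CI width ∝ 1/√n
To reduce width by factor 2, need √n to grow by 2 → need 2² = 4 times as many samples.

Current: n = 65, width = 5.11
New: n = 260, width ≈ 2.53

Width reduced by factor of 5.11/2.53 = 2.02.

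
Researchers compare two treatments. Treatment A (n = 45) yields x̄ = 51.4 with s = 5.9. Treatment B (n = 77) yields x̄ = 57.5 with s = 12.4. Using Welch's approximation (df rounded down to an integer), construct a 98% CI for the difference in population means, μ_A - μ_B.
(-10.03, -2.17)

Difference: x̄₁ - x̄₂ = -6.10
SE = √(s₁²/n₁ + s₂²/n₂) = √(5.9²/45 + 12.4²/77) = 1.6645
df = 116.17 → 116 (Welch–Satterthwaite, rounded down)
t* = 2.359

CI: -6.10 ± 2.359 · 1.6645 = -6.10 ± 3.93 = (-10.03, -2.17)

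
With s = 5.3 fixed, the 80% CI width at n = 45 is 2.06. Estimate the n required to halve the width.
n ≈ 180

CI width ∝ 1/√n
To reduce width by factor 2, need √n to grow by 2 → need 2² = 4 times as many samples.

Current: n = 45, width = 2.06
New: n = 180, width ≈ 1.02

Width reduced by factor of 2.06/1.02 = 2.02.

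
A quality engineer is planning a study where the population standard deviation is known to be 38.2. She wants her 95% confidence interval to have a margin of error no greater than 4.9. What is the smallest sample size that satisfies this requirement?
n ≥ 234

For margin E ≤ 4.9:
n ≥ (z* · σ / E)²
n ≥ (1.960 · 38.2 / 4.9)²
n ≥ 233.48

Minimum n = 234 (rounding up)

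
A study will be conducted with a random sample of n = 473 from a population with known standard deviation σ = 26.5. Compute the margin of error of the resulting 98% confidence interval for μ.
Margin of error = 2.83

Margin of error = z* · σ/√n
= 2.326 · 26.5/√473
= 2.326 · 26.5/21.7486
= 2.83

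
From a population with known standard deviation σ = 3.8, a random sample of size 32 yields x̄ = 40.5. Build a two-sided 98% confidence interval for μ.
(38.94, 42.06)

z-interval (σ known):
z* = 2.326 for 98% confidence

Margin of error = z* · σ/√n = 2.326 · 3.8/√32 = 1.56

CI: (40.5 - 1.56, 40.5 + 1.56) = (38.94, 42.06)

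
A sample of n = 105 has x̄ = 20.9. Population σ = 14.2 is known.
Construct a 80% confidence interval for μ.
(19.12, 22.68)

z-interval (σ known):
z* = 1.282 for 80% confidence

Margin of error = z* · σ/√n = 1.282 · 14.2/√105 = 1.78

CI: (20.9 - 1.78, 20.9 + 1.78) = (19.12, 22.68)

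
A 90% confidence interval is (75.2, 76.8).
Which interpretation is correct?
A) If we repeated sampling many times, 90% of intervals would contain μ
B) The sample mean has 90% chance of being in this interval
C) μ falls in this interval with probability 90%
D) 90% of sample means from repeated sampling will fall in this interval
A

A) Correct — this is the frequentist long-run coverage interpretation.
B) Wrong — x̄ is observed and sits in the interval by construction.
C) Wrong — μ is fixed; the randomness lives in the interval, not in μ.
D) Wrong — coverage applies to intervals containing μ, not to future x̄ values.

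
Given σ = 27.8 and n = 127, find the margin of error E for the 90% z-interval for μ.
Margin of error = 4.06

Margin of error = z* · σ/√n
= 1.645 · 27.8/√127
= 1.645 · 27.8/11.2694
= 4.06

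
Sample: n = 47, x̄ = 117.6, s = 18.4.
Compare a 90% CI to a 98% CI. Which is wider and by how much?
98% CI is wider by 3.93

df = 46
90% CI: t* = 1.679, (113.09, 122.11), width = 2 · t* · s/√n = 9.01
98% CI: t* = 2.410, (111.13, 124.07), width = 2 · t* · s/√n = 12.94

The 98% CI is wider by 12.94 - 9.01 = 3.93.
Higher confidence requires a wider interval.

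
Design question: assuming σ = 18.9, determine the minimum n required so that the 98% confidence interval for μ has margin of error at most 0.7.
n ≥ 3945

For margin E ≤ 0.7:
n ≥ (z* · σ / E)²
n ≥ (2.326 · 18.9 / 0.7)²
n ≥ 3944.09

Minimum n = 3945 (rounding up)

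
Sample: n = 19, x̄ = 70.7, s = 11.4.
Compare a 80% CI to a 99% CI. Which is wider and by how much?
99% CI is wider by 8.09

df = 18
80% CI: t* = 1.330, (67.22, 74.18), width = 2 · t* · s/√n = 6.96
99% CI: t* = 2.878, (63.17, 78.23), width = 2 · t* · s/√n = 15.05

The 99% CI is wider by 15.05 - 6.96 = 8.09.
Higher confidence requires a wider interval.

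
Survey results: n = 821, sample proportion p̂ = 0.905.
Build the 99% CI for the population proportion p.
(0.879, 0.931)

Proportion CI:
SE = √(p̂(1-p̂)/n) = √(0.905 · 0.095 / 821) = 0.01023

z* = 2.576
Margin = z* · SE = 2.576 · 0.01023 = 0.0264

CI: 0.905 ± 0.0264 = (0.879, 0.931)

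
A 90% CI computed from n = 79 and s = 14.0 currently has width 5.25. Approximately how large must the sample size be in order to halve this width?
n ≈ 316

CI width ∝ 1/√n
To reduce width by factor 2, need √n to grow by 2 → need 2² = 4 times as many samples.

Current: n = 79, width = 5.25
New: n = 316, width ≈ 2.60

Width reduced by factor of 5.25/2.60 = 2.02.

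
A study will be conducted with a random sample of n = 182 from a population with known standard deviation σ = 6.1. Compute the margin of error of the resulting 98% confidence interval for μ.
Margin of error = 1.05

Margin of error = z* · σ/√n
= 2.326 · 6.1/√182
= 2.326 · 6.1/13.4907
= 1.05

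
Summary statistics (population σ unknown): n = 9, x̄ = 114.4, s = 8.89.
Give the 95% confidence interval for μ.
(107.57, 121.23)

t-interval (σ unknown):
df = n - 1 = 8
t* = 2.306 for 95% confidence

Margin of error = t* · s/√n = 2.306 · 8.89/√9 = 6.83

CI: (107.57, 121.23)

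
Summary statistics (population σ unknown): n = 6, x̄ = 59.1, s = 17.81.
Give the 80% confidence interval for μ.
(48.37, 69.83)

t-interval (σ unknown):
df = n - 1 = 5
t* = 1.476 for 80% confidence

Margin of error = t* · s/√n = 1.476 · 17.81/√6 = 10.73

CI: (48.37, 69.83)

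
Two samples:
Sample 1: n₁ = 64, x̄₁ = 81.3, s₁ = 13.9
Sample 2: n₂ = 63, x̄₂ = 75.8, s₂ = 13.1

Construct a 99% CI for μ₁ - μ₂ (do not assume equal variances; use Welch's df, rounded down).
(-0.77, 11.77)

Difference: x̄₁ - x̄₂ = 5.50
SE = √(s₁²/n₁ + s₂²/n₂) = √(13.9²/64 + 13.1²/63) = 2.3964
df = 124.77 → 124 (Welch–Satterthwaite, rounded down)
t* = 2.616

CI: 5.50 ± 2.616 · 2.3964 = 5.50 ± 6.27 = (-0.77, 11.77)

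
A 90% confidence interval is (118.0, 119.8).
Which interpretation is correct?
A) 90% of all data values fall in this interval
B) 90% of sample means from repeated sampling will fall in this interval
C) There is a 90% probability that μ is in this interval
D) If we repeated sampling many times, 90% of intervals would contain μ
D

A) Wrong — a CI is about the parameter μ, not individual data values.
B) Wrong — coverage applies to intervals containing μ, not to future x̄ values.
C) Wrong — μ is fixed; the randomness lives in the interval, not in μ.
D) Correct — this is the frequentist long-run coverage interpretation.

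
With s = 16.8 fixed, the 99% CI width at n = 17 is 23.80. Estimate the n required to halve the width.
n ≈ 68

CI width ∝ 1/√n
To reduce width by factor 2, need √n to grow by 2 → need 2² = 4 times as many samples.

Current: n = 17, width = 23.80
New: n = 68, width ≈ 10.80

Width reduced by factor of 23.80/10.80 = 2.20.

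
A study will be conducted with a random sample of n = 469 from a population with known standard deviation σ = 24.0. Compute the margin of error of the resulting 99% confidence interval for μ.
Margin of error = 2.85

Margin of error = z* · σ/√n
= 2.576 · 24.0/√469
= 2.576 · 24.0/21.6564
= 2.85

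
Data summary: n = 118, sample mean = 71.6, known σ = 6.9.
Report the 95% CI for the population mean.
(70.36, 72.84)

z-interval (σ known):
z* = 1.960 for 95% confidence

Margin of error = z* · σ/√n = 1.960 · 6.9/√118 = 1.24

CI: (71.6 - 1.24, 71.6 + 1.24) = (70.36, 72.84)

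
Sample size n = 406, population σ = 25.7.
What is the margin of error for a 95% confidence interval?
Margin of error = 2.50

Margin of error = z* · σ/√n
= 1.960 · 25.7/√406
= 1.960 · 25.7/20.1494
= 2.50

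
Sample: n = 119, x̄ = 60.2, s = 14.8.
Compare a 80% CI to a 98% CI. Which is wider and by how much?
98% CI is wider by 2.90

df = 118
80% CI: t* = 1.289, (58.45, 61.95), width = 2 · t* · s/√n = 3.50
98% CI: t* = 2.358, (57.00, 63.40), width = 2 · t* · s/√n = 6.40

The 98% CI is wider by 6.40 - 3.50 = 2.90.
Higher confidence requires a wider interval.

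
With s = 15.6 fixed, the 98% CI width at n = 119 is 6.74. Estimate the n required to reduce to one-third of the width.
n ≈ 1071

CI width ∝ 1/√n
To reduce width by factor 3, need √n to grow by 3 → need 3² = 9 times as many samples.

Current: n = 119, width = 6.74
New: n = 1071, width ≈ 2.22

Width reduced by factor of 6.74/2.22 = 3.04.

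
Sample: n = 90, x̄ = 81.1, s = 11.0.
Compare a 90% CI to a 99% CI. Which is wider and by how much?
99% CI is wider by 2.25

df = 89
90% CI: t* = 1.662, (79.17, 83.03), width = 2 · t* · s/√n = 3.85
99% CI: t* = 2.632, (78.05, 84.15), width = 2 · t* · s/√n = 6.10

The 99% CI is wider by 6.10 - 3.85 = 2.25.
Higher confidence requires a wider interval.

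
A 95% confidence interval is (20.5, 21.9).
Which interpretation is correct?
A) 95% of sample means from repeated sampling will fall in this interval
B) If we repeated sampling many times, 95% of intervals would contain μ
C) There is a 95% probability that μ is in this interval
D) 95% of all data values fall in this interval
B

A) Wrong — coverage applies to intervals containing μ, not to future x̄ values.
B) Correct — this is the frequentist long-run coverage interpretation.
C) Wrong — μ is fixed; the randomness lives in the interval, not in μ.
D) Wrong — a CI is about the parameter μ, not individual data values.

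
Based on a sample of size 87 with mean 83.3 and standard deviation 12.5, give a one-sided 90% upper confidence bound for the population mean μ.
μ ≤ 85.03

Upper bound (one-sided):
t* = 1.291 (one-sided for 90%)
Upper bound = x̄ + t* · s/√n = 83.3 + 1.291 · 12.5/√87 = 85.03

We are 90% confident that μ ≤ 85.03.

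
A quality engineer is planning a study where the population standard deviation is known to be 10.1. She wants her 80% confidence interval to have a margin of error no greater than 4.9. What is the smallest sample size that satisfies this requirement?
n ≥ 7

For margin E ≤ 4.9:
n ≥ (z* · σ / E)²
n ≥ (1.282 · 10.1 / 4.9)²
n ≥ 6.98

Minimum n = 7 (rounding up)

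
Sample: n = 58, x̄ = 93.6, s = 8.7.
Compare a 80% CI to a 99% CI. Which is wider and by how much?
99% CI is wider by 3.13

df = 57
80% CI: t* = 1.297, (92.12, 95.08), width = 2 · t* · s/√n = 2.96
99% CI: t* = 2.665, (90.56, 96.64), width = 2 · t* · s/√n = 6.09

The 99% CI is wider by 6.09 - 2.96 = 3.13.
Higher confidence requires a wider interval.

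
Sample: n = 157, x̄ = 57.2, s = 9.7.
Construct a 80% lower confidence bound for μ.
μ ≥ 56.55

Lower bound (one-sided):
t* = 0.844 (one-sided for 80%)
Lower bound = x̄ - t* · s/√n = 57.2 - 0.844 · 9.7/√157 = 56.55

We are 80% confident that μ ≥ 56.55.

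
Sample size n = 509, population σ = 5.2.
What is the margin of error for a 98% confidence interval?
Margin of error = 0.54

Margin of error = z* · σ/√n
= 2.326 · 5.2/√509
= 2.326 · 5.2/22.5610
= 0.54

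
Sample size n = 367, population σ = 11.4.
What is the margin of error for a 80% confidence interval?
Margin of error = 0.76

Margin of error = z* · σ/√n
= 1.282 · 11.4/√367
= 1.282 · 11.4/19.1572
= 0.76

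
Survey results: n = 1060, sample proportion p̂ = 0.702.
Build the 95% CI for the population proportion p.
(0.674, 0.730)

Proportion CI:
SE = √(p̂(1-p̂)/n) = √(0.702 · 0.298 / 1060) = 0.01405

z* = 1.960
Margin = z* · SE = 1.960 · 0.01405 = 0.0275

CI: 0.702 ± 0.0275 = (0.674, 0.730)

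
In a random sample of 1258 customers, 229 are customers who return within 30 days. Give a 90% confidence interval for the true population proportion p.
(0.164, 0.200)

Proportion CI:
p̂ = 229/1258 = 0.18203
SE = √(p̂(1-p̂)/n) = √(0.18203 · 0.81797 / 1258) = 0.01088

z* = 1.645
Margin = z* · SE = 1.645 · 0.01088 = 0.0179

CI: 0.18203 ± 0.0179 = (0.164, 0.200)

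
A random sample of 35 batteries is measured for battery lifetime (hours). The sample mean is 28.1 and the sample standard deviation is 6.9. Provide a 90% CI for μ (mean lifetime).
(26.13, 30.07)

t-interval (σ unknown):
df = n - 1 = 34
t* = 1.691 for 90% confidence

Margin of error = t* · s/√n = 1.691 · 6.9/√35 = 1.97

CI: (26.13, 30.07)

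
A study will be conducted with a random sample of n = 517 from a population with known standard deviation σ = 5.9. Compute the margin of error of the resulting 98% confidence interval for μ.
Margin of error = 0.60

Margin of error = z* · σ/√n
= 2.326 · 5.9/√517
= 2.326 · 5.9/22.7376
= 0.60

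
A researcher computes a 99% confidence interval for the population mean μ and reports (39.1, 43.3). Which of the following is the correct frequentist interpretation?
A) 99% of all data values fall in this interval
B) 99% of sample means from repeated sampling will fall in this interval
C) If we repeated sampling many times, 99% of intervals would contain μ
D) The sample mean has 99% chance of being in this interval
C

A) Wrong — a CI is about the parameter μ, not individual data values.
B) Wrong — coverage applies to intervals containing μ, not to future x̄ values.
C) Correct — this is the frequentist long-run coverage interpretation.
D) Wrong — x̄ is observed and sits in the interval by construction.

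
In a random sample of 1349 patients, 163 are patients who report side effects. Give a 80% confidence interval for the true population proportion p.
(0.109, 0.132)

Proportion CI:
p̂ = 163/1349 = 0.12083
SE = √(p̂(1-p̂)/n) = √(0.12083 · 0.87917 / 1349) = 0.00887

z* = 1.282
Margin = z* · SE = 1.282 · 0.00887 = 0.0114

CI: 0.12083 ± 0.0114 = (0.109, 0.132)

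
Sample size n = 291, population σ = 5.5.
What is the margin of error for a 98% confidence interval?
Margin of error = 0.75

Margin of error = z* · σ/√n
= 2.326 · 5.5/√291
= 2.326 · 5.5/17.0587
= 0.75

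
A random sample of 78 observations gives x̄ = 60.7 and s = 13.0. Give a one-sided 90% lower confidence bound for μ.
μ ≥ 58.80

Lower bound (one-sided):
t* = 1.293 (one-sided for 90%)
Lower bound = x̄ - t* · s/√n = 60.7 - 1.293 · 13.0/√78 = 58.80

We are 90% confident that μ ≥ 58.80.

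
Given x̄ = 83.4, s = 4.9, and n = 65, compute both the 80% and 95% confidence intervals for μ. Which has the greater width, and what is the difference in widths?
95% CI is wider by 0.86

df = 64
80% CI: t* = 1.295, (82.61, 84.19), width = 2 · t* · s/√n = 1.57
95% CI: t* = 1.998, (82.19, 84.61), width = 2 · t* · s/√n = 2.43

The 95% CI is wider by 2.43 - 1.57 = 0.86.
Higher confidence requires a wider interval.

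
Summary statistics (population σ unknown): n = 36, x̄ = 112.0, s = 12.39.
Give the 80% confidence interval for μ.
(109.30, 114.70)

t-interval (σ unknown):
df = n - 1 = 35
t* = 1.306 for 80% confidence

Margin of error = t* · s/√n = 1.306 · 12.39/√36 = 2.70

CI: (109.30, 114.70)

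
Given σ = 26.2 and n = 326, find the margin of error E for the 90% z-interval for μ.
Margin of error = 2.39

Margin of error = z* · σ/√n
= 1.645 · 26.2/√326
= 1.645 · 26.2/18.0555
= 2.39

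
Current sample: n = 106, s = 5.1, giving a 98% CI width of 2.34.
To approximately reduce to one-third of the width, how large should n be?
n ≈ 954

CI width ∝ 1/√n
To reduce width by factor 3, need √n to grow by 3 → need 3² = 9 times as many samples.

Current: n = 106, width = 2.34
New: n = 954, width ≈ 0.77

Width reduced by factor of 2.34/0.77 = 3.04.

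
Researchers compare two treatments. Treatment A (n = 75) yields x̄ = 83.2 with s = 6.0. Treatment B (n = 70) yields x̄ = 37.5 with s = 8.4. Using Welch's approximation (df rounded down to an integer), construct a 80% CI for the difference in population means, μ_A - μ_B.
(44.13, 47.27)

Difference: x̄₁ - x̄₂ = 45.70
SE = √(s₁²/n₁ + s₂²/n₂) = √(6.0²/75 + 8.4²/70) = 1.2198
df = 124.12 → 124 (Welch–Satterthwaite, rounded down)
t* = 1.288

CI: 45.70 ± 1.288 · 1.2198 = 45.70 ± 1.57 = (44.13, 47.27)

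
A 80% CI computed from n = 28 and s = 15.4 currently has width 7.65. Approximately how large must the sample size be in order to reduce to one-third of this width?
n ≈ 252

CI width ∝ 1/√n
To reduce width by factor 3, need √n to grow by 3 → need 3² = 9 times as many samples.

Current: n = 28, width = 7.65
New: n = 252, width ≈ 2.49

Width reduced by factor of 7.65/2.49 = 3.07.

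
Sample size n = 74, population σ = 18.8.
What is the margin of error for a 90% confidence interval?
Margin of error = 3.60

Margin of error = z* · σ/√n
= 1.645 · 18.8/√74
= 1.645 · 18.8/8.6023
= 3.60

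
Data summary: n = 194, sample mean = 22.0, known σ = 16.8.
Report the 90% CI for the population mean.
(20.02, 23.98)

z-interval (σ known):
z* = 1.645 for 90% confidence

Margin of error = z* · σ/√n = 1.645 · 16.8/√194 = 1.98

CI: (22.0 - 1.98, 22.0 + 1.98) = (20.02, 23.98)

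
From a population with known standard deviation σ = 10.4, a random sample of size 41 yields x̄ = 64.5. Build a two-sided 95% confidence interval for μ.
(61.32, 67.68)

z-interval (σ known):
z* = 1.960 for 95% confidence

Margin of error = z* · σ/√n = 1.960 · 10.4/√41 = 3.18

CI: (64.5 - 3.18, 64.5 + 3.18) = (61.32, 67.68)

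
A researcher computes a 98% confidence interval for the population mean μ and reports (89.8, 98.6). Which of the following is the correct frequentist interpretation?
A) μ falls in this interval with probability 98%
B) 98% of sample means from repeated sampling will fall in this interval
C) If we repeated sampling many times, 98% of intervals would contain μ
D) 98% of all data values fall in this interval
C

A) Wrong — μ is fixed; the randomness lives in the interval, not in μ.
B) Wrong — coverage applies to intervals containing μ, not to future x̄ values.
C) Correct — this is the frequentist long-run coverage interpretation.
D) Wrong — a CI is about the parameter μ, not individual data values.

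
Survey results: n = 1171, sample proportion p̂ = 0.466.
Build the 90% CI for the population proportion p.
(0.442, 0.490)

Proportion CI:
SE = √(p̂(1-p̂)/n) = √(0.466 · 0.534 / 1171) = 0.01458

z* = 1.645
Margin = z* · SE = 1.645 · 0.01458 = 0.0240

CI: 0.466 ± 0.0240 = (0.442, 0.490)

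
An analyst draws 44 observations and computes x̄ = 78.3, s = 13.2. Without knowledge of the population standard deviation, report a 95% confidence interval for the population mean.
(74.29, 82.31)

t-interval (σ unknown):
df = n - 1 = 43
t* = 2.017 for 95% confidence

Margin of error = t* · s/√n = 2.017 · 13.2/√44 = 4.01

CI: (74.29, 82.31)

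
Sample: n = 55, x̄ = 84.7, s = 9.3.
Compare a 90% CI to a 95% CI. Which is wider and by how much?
95% CI is wider by 0.83

df = 54
90% CI: t* = 1.674, (82.60, 86.80), width = 2 · t* · s/√n = 4.20
95% CI: t* = 2.005, (82.19, 87.21), width = 2 · t* · s/√n = 5.03

The 95% CI is wider by 5.03 - 4.20 = 0.83.
Higher confidence requires a wider interval.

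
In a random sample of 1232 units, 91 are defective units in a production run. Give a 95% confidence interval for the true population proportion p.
(0.059, 0.088)

Proportion CI:
p̂ = 91/1232 = 0.07386
SE = √(p̂(1-p̂)/n) = √(0.07386 · 0.92614 / 1232) = 0.00745

z* = 1.960
Margin = z* · SE = 1.960 · 0.00745 = 0.0146

CI: 0.07386 ± 0.0146 = (0.059, 0.088)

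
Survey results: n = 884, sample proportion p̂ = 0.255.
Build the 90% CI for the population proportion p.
(0.231, 0.279)

Proportion CI:
SE = √(p̂(1-p̂)/n) = √(0.255 · 0.745 / 884) = 0.01466

z* = 1.645
Margin = z* · SE = 1.645 · 0.01466 = 0.0241

CI: 0.255 ± 0.0241 = (0.231, 0.279)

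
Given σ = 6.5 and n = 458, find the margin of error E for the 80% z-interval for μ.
Margin of error = 0.39

Margin of error = z* · σ/√n
= 1.282 · 6.5/√458
= 1.282 · 6.5/21.4009
= 0.39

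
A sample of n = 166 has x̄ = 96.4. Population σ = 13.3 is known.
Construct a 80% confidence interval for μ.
(95.08, 97.72)

z-interval (σ known):
z* = 1.282 for 80% confidence

Margin of error = z* · σ/√n = 1.282 · 13.3/√166 = 1.32

CI: (96.4 - 1.32, 96.4 + 1.32) = (95.08, 97.72)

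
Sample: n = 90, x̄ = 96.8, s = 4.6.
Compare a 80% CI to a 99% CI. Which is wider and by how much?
99% CI is wider by 1.30

df = 89
80% CI: t* = 1.291, (96.17, 97.43), width = 2 · t* · s/√n = 1.25
99% CI: t* = 2.632, (95.52, 98.08), width = 2 · t* · s/√n = 2.55

The 99% CI is wider by 2.55 - 1.25 = 1.30.
Higher confidence requires a wider interval.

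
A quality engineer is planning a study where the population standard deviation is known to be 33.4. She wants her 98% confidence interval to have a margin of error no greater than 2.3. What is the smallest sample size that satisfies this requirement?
n ≥ 1141

For margin E ≤ 2.3:
n ≥ (z* · σ / E)²
n ≥ (2.326 · 33.4 / 2.3)²
n ≥ 1140.92

Minimum n = 1141 (rounding up)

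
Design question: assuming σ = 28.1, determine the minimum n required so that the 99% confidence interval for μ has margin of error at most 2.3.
n ≥ 991

For margin E ≤ 2.3:
n ≥ (z* · σ / E)²
n ≥ (2.576 · 28.1 / 2.3)²
n ≥ 990.49

Minimum n = 991 (rounding up)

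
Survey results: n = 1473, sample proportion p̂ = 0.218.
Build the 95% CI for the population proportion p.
(0.197, 0.239)

Proportion CI:
SE = √(p̂(1-p̂)/n) = √(0.218 · 0.782 / 1473) = 0.01076

z* = 1.960
Margin = z* · SE = 1.960 · 0.01076 = 0.0211

CI: 0.218 ± 0.0211 = (0.197, 0.239)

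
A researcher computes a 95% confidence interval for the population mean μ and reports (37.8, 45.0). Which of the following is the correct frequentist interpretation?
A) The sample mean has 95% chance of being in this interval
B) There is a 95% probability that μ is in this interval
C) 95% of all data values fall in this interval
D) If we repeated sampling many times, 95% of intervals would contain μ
D

A) Wrong — x̄ is observed and sits in the interval by construction.
B) Wrong — μ is fixed; the randomness lives in the interval, not in μ.
C) Wrong — a CI is about the parameter μ, not individual data values.
D) Correct — this is the frequentist long-run coverage interpretation.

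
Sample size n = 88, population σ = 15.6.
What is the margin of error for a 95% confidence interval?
Margin of error = 3.26

Margin of error = z* · σ/√n
= 1.960 · 15.6/√88
= 1.960 · 15.6/9.3808
= 3.26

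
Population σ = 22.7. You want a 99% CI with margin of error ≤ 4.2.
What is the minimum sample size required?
n ≥ 194

For margin E ≤ 4.2:
n ≥ (z* · σ / E)²
n ≥ (2.576 · 22.7 / 4.2)²
n ≥ 193.84

Minimum n = 194 (rounding up)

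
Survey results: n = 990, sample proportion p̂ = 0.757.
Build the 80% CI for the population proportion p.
(0.740, 0.774)

Proportion CI:
SE = √(p̂(1-p̂)/n) = √(0.757 · 0.243 / 990) = 0.01363

z* = 1.282
Margin = z* · SE = 1.282 · 0.01363 = 0.0175

CI: 0.757 ± 0.0175 = (0.740, 0.774)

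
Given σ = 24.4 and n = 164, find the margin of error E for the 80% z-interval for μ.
Margin of error = 2.44

Margin of error = z* · σ/√n
= 1.282 · 24.4/√164
= 1.282 · 24.4/12.8062
= 2.44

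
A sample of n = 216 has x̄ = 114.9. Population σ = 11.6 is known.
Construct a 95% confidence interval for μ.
(113.35, 116.45)

z-interval (σ known):
z* = 1.960 for 95% confidence

Margin of error = z* · σ/√n = 1.960 · 11.6/√216 = 1.55

CI: (114.9 - 1.55, 114.9 + 1.55) = (113.35, 116.45)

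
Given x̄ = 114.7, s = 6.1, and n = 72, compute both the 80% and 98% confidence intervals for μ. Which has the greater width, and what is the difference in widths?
98% CI is wider by 1.56

df = 71
80% CI: t* = 1.294, (113.77, 115.63), width = 2 · t* · s/√n = 1.86
98% CI: t* = 2.380, (112.99, 116.41), width = 2 · t* · s/√n = 3.42

The 98% CI is wider by 3.42 - 1.86 = 1.56.
Higher confidence requires a wider interval.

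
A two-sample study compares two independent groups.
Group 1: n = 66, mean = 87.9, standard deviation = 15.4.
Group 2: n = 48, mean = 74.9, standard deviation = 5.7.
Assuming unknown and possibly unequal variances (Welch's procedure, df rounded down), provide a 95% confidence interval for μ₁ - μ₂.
(8.89, 17.11)

Difference: x̄₁ - x̄₂ = 13.00
SE = √(s₁²/n₁ + s₂²/n₂) = √(15.4²/66 + 5.7²/48) = 2.0664
df = 87.50 → 87 (Welch–Satterthwaite, rounded down)
t* = 1.988

CI: 13.00 ± 1.988 · 2.0664 = 13.00 ± 4.11 = (8.89, 17.11)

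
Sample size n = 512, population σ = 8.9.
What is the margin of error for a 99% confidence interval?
Margin of error = 1.01

Margin of error = z* · σ/√n
= 2.576 · 8.9/√512
= 2.576 · 8.9/22.6274
= 1.01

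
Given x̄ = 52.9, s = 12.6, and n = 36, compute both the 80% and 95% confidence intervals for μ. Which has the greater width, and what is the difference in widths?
95% CI is wider by 3.04

df = 35
80% CI: t* = 1.306, (50.16, 55.64), width = 2 · t* · s/√n = 5.49
95% CI: t* = 2.030, (48.64, 57.16), width = 2 · t* · s/√n = 8.53

The 95% CI is wider by 8.53 - 5.49 = 3.04.
Higher confidence requires a wider interval.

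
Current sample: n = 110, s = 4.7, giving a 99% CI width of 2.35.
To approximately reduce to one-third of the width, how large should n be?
n ≈ 990

CI width ∝ 1/√n
To reduce width by factor 3, need √n to grow by 3 → need 3² = 9 times as many samples.

Current: n = 110, width = 2.35
New: n = 990, width ≈ 0.77

Width reduced by factor of 2.35/0.77 = 3.05.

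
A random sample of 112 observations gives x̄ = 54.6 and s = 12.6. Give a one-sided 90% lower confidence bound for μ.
μ ≥ 53.07

Lower bound (one-sided):
t* = 1.289 (one-sided for 90%)
Lower bound = x̄ - t* · s/√n = 54.6 - 1.289 · 12.6/√112 = 53.07

We are 90% confident that μ ≥ 53.07.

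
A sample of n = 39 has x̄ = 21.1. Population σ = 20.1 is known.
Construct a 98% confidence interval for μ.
(13.61, 28.59)

z-interval (σ known):
z* = 2.326 for 98% confidence

Margin of error = z* · σ/√n = 2.326 · 20.1/√39 = 7.49

CI: (21.1 - 7.49, 21.1 + 7.49) = (13.61, 28.59)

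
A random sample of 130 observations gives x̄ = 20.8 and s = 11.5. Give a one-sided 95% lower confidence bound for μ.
μ ≥ 19.13

Lower bound (one-sided):
t* = 1.657 (one-sided for 95%)
Lower bound = x̄ - t* · s/√n = 20.8 - 1.657 · 11.5/√130 = 19.13

We are 95% confident that μ ≥ 19.13.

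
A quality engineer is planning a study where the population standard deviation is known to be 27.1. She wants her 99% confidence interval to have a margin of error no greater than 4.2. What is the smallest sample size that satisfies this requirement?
n ≥ 277

For margin E ≤ 4.2:
n ≥ (z* · σ / E)²
n ≥ (2.576 · 27.1 / 4.2)²
n ≥ 276.27

Minimum n = 277 (rounding up)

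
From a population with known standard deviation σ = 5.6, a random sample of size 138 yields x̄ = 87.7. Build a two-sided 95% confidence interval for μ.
(86.77, 88.63)

z-interval (σ known):
z* = 1.960 for 95% confidence

Margin of error = z* · σ/√n = 1.960 · 5.6/√138 = 0.93

CI: (87.7 - 0.93, 87.7 + 0.93) = (86.77, 88.63)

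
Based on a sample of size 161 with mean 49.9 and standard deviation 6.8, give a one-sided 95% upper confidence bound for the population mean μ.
μ ≤ 50.79

Upper bound (one-sided):
t* = 1.654 (one-sided for 95%)
Upper bound = x̄ + t* · s/√n = 49.9 + 1.654 · 6.8/√161 = 50.79

We are 95% confident that μ ≤ 50.79.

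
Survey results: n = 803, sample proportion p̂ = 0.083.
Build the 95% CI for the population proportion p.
(0.064, 0.102)

Proportion CI:
SE = √(p̂(1-p̂)/n) = √(0.083 · 0.917 / 803) = 0.00974

z* = 1.960
Margin = z* · SE = 1.960 · 0.00974 = 0.0191

CI: 0.083 ± 0.0191 = (0.064, 0.102)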